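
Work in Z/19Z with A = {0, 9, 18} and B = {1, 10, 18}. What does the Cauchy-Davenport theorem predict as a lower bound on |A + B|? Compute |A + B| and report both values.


Cauchy-Davenport: |A + B| ≥ min(p, |A| + |B| - 1) for A, B nonempty in Z/pZ.
|A| = 3, |B| = 3, p = 19.
CD lower bound = min(19, 3 + 3 - 1) = min(19, 5) = 5.
Compute A + B mod 19 directly:
a = 0: 0+1=1, 0+10=10, 0+18=18
a = 9: 9+1=10, 9+10=0, 9+18=8
a = 18: 18+1=0, 18+10=9, 18+18=17
A + B = {0, 1, 8, 9, 10, 17, 18}, so |A + B| = 7.
Verify: 7 ≥ 5? Yes ✓.

CD lower bound = 5, actual |A + B| = 7.


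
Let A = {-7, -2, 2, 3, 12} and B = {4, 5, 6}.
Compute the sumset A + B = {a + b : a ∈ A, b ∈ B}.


A + B = {a + b : a ∈ A, b ∈ B}.
Enumerate all |A|·|B| = 5·3 = 15 pairs (a, b) and collect distinct sums.
a = -7: -7+4=-3, -7+5=-2, -7+6=-1
a = -2: -2+4=2, -2+5=3, -2+6=4
a = 2: 2+4=6, 2+5=7, 2+6=8
a = 3: 3+4=7, 3+5=8, 3+6=9
a = 12: 12+4=16, 12+5=17, 12+6=18
Collecting distinct sums: A + B = {-3, -2, -1, 2, 3, 4, 6, 7, 8, 9, 16, 17, 18}
|A + B| = 13

A + B = {-3, -2, -1, 2, 3, 4, 6, 7, 8, 9, 16, 17, 18}


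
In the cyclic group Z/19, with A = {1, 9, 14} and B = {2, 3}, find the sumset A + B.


Work in Z/19Z: reduce every sum a + b modulo 19.
Enumerate all 6 pairs:
a = 1: 1+2=3, 1+3=4
a = 9: 9+2=11, 9+3=12
a = 14: 14+2=16, 14+3=17
Distinct residues collected: {3, 4, 11, 12, 16, 17}
|A + B| = 6 (out of 19 total residues).

A + B = {3, 4, 11, 12, 16, 17}


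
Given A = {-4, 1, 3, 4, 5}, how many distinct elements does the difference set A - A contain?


A - A = {a - a' : a, a' ∈ A}; |A| = 5.
Bounds: 2|A|-1 ≤ |A - A| ≤ |A|² - |A| + 1, i.e. 9 ≤ |A - A| ≤ 21.
Note: 0 ∈ A - A always (from a - a). The set is symmetric: if d ∈ A - A then -d ∈ A - A.
Enumerate nonzero differences d = a - a' with a > a' (then include -d):
Positive differences: {1, 2, 3, 4, 5, 7, 8, 9}
Full difference set: {0} ∪ (positive diffs) ∪ (negative diffs).
|A - A| = 1 + 2·8 = 17 (matches direct enumeration: 17).

|A - A| = 17


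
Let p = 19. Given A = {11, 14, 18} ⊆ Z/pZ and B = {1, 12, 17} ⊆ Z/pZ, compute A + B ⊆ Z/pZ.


Work in Z/19Z: reduce every sum a + b modulo 19.
Enumerate all 9 pairs:
a = 11: 11+1=12, 11+12=4, 11+17=9
a = 14: 14+1=15, 14+12=7, 14+17=12
a = 18: 18+1=0, 18+12=11, 18+17=16
Distinct residues collected: {0, 4, 7, 9, 11, 12, 15, 16}
|A + B| = 8 (out of 19 total residues).

A + B = {0, 4, 7, 9, 11, 12, 15, 16}


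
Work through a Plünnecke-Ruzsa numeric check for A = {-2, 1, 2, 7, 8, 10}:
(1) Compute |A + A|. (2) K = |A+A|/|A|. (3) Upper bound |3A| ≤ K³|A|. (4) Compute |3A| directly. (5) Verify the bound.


|A| = 6.
Step 1: Compute A + A by enumerating all 36 pairs.
A + A = {-4, -1, 0, 2, 3, 4, 5, 6, 8, 9, 10, 11, 12, 14, 15, 16, 17, 18, 20}, so |A + A| = 19.
Step 2: Doubling constant K = |A + A|/|A| = 19/6 = 19/6 ≈ 3.1667.
Step 3: Plünnecke-Ruzsa gives |3A| ≤ K³·|A| = (3.1667)³ · 6 ≈ 190.5278.
Step 4: Compute 3A = A + A + A directly by enumerating all triples (a,b,c) ∈ A³; |3A| = 33.
Step 5: Check 33 ≤ 190.5278? Yes ✓.

K = 19/6, Plünnecke-Ruzsa bound K³|A| ≈ 190.5278, |3A| = 33, inequality holds.


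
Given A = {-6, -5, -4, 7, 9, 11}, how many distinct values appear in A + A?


A + A = {a + a' : a, a' ∈ A}; |A| = 6.
General bounds: 2|A| - 1 ≤ |A + A| ≤ |A|(|A|+1)/2, i.e. 11 ≤ |A + A| ≤ 21.
Lower bound 2|A|-1 is attained iff A is an arithmetic progression.
Enumerate sums a + a' for a ≤ a' (symmetric, so this suffices):
a = -6: -6+-6=-12, -6+-5=-11, -6+-4=-10, -6+7=1, -6+9=3, -6+11=5
a = -5: -5+-5=-10, -5+-4=-9, -5+7=2, -5+9=4, -5+11=6
a = -4: -4+-4=-8, -4+7=3, -4+9=5, -4+11=7
a = 7: 7+7=14, 7+9=16, 7+11=18
a = 9: 9+9=18, 9+11=20
a = 11: 11+11=22
Distinct sums: {-12, -11, -10, -9, -8, 1, 2, 3, 4, 5, 6, 7, 14, 16, 18, 20, 22}
|A + A| = 17

|A + A| = 17


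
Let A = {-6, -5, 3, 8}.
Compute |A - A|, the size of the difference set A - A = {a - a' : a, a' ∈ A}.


A - A = {a - a' : a, a' ∈ A}; |A| = 4.
Bounds: 2|A|-1 ≤ |A - A| ≤ |A|² - |A| + 1, i.e. 7 ≤ |A - A| ≤ 13.
Note: 0 ∈ A - A always (from a - a). The set is symmetric: if d ∈ A - A then -d ∈ A - A.
Enumerate nonzero differences d = a - a' with a > a' (then include -d):
Positive differences: {1, 5, 8, 9, 13, 14}
Full difference set: {0} ∪ (positive diffs) ∪ (negative diffs).
|A - A| = 1 + 2·6 = 13 (matches direct enumeration: 13).

|A - A| = 13


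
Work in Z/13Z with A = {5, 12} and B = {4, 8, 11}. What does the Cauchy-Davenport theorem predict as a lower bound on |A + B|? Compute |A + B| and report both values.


Cauchy-Davenport: |A + B| ≥ min(p, |A| + |B| - 1) for A, B nonempty in Z/pZ.
|A| = 2, |B| = 3, p = 13.
CD lower bound = min(13, 2 + 3 - 1) = min(13, 4) = 4.
Compute A + B mod 13 directly:
a = 5: 5+4=9, 5+8=0, 5+11=3
a = 12: 12+4=3, 12+8=7, 12+11=10
A + B = {0, 3, 7, 9, 10}, so |A + B| = 5.
Verify: 5 ≥ 4? Yes ✓.

CD lower bound = 4, actual |A + B| = 5.


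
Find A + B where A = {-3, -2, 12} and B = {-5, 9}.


A + B = {a + b : a ∈ A, b ∈ B}.
Enumerate all |A|·|B| = 3·2 = 6 pairs (a, b) and collect distinct sums.
a = -3: -3+-5=-8, -3+9=6
a = -2: -2+-5=-7, -2+9=7
a = 12: 12+-5=7, 12+9=21
Collecting distinct sums: A + B = {-8, -7, 6, 7, 21}
|A + B| = 5

A + B = {-8, -7, 6, 7, 21}


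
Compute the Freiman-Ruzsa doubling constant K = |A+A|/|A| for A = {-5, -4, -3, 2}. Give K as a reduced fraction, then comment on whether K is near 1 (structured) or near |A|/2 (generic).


|A| = 4.
Compute A + A by enumerating all 16 pairs.
A + A = {-10, -9, -8, -7, -6, -3, -2, -1, 4}, so |A + A| = 9.
K = |A + A| / |A| = 9/4 (already in lowest terms) ≈ 2.2500.
Reference: AP of size 4 gives K = 7/4 ≈ 1.7500; a fully generic set of size 4 gives K ≈ 2.5000.

|A| = 4, |A + A| = 9, K = 9/4.


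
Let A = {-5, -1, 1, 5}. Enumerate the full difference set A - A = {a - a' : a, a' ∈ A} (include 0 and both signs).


A - A = {a - a' : a, a' ∈ A}.
Compute a - a' for each ordered pair (a, a'):
a = -5: -5--5=0, -5--1=-4, -5-1=-6, -5-5=-10
a = -1: -1--5=4, -1--1=0, -1-1=-2, -1-5=-6
a = 1: 1--5=6, 1--1=2, 1-1=0, 1-5=-4
a = 5: 5--5=10, 5--1=6, 5-1=4, 5-5=0
Collecting distinct values (and noting 0 appears from a-a):
A - A = {-10, -6, -4, -2, 0, 2, 4, 6, 10}
|A - A| = 9

A - A = {-10, -6, -4, -2, 0, 2, 4, 6, 10}


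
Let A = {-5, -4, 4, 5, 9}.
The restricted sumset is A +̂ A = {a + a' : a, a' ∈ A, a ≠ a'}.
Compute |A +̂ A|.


Restricted sumset: A +̂ A = {a + a' : a ∈ A, a' ∈ A, a ≠ a'}.
Equivalently, take A + A and drop any sum 2a that is achievable ONLY as a + a for a ∈ A (i.e. sums representable only with equal summands).
Enumerate pairs (a, a') with a < a' (symmetric, so each unordered pair gives one sum; this covers all a ≠ a'):
  -5 + -4 = -9
  -5 + 4 = -1
  -5 + 5 = 0
  -5 + 9 = 4
  -4 + 4 = 0
  -4 + 5 = 1
  -4 + 9 = 5
  4 + 5 = 9
  4 + 9 = 13
  5 + 9 = 14
Collected distinct sums: {-9, -1, 0, 1, 4, 5, 9, 13, 14}
|A +̂ A| = 9
(Reference bound: |A +̂ A| ≥ 2|A| - 3 for |A| ≥ 2, with |A| = 5 giving ≥ 7.)

|A +̂ A| = 9


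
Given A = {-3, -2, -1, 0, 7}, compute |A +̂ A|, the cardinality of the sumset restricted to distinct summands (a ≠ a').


Restricted sumset: A +̂ A = {a + a' : a ∈ A, a' ∈ A, a ≠ a'}.
Equivalently, take A + A and drop any sum 2a that is achievable ONLY as a + a for a ∈ A (i.e. sums representable only with equal summands).
Enumerate pairs (a, a') with a < a' (symmetric, so each unordered pair gives one sum; this covers all a ≠ a'):
  -3 + -2 = -5
  -3 + -1 = -4
  -3 + 0 = -3
  -3 + 7 = 4
  -2 + -1 = -3
  -2 + 0 = -2
  -2 + 7 = 5
  -1 + 0 = -1
  -1 + 7 = 6
  0 + 7 = 7
Collected distinct sums: {-5, -4, -3, -2, -1, 4, 5, 6, 7}
|A +̂ A| = 9
(Reference bound: |A +̂ A| ≥ 2|A| - 3 for |A| ≥ 2, with |A| = 5 giving ≥ 7.)

|A +̂ A| = 9


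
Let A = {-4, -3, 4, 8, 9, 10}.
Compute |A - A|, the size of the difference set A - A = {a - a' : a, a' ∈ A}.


A - A = {a - a' : a, a' ∈ A}; |A| = 6.
Bounds: 2|A|-1 ≤ |A - A| ≤ |A|² - |A| + 1, i.e. 11 ≤ |A - A| ≤ 31.
Note: 0 ∈ A - A always (from a - a). The set is symmetric: if d ∈ A - A then -d ∈ A - A.
Enumerate nonzero differences d = a - a' with a > a' (then include -d):
Positive differences: {1, 2, 4, 5, 6, 7, 8, 11, 12, 13, 14}
Full difference set: {0} ∪ (positive diffs) ∪ (negative diffs).
|A - A| = 1 + 2·11 = 23 (matches direct enumeration: 23).

|A - A| = 23


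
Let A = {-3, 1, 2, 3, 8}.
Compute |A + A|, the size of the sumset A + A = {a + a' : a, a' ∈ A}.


A + A = {a + a' : a, a' ∈ A}; |A| = 5.
General bounds: 2|A| - 1 ≤ |A + A| ≤ |A|(|A|+1)/2, i.e. 9 ≤ |A + A| ≤ 15.
Lower bound 2|A|-1 is attained iff A is an arithmetic progression.
Enumerate sums a + a' for a ≤ a' (symmetric, so this suffices):
a = -3: -3+-3=-6, -3+1=-2, -3+2=-1, -3+3=0, -3+8=5
a = 1: 1+1=2, 1+2=3, 1+3=4, 1+8=9
a = 2: 2+2=4, 2+3=5, 2+8=10
a = 3: 3+3=6, 3+8=11
a = 8: 8+8=16
Distinct sums: {-6, -2, -1, 0, 2, 3, 4, 5, 6, 9, 10, 11, 16}
|A + A| = 13

|A + A| = 13


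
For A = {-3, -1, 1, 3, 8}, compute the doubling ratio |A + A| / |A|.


|A| = 5.
Compute A + A by enumerating all 25 pairs.
A + A = {-6, -4, -2, 0, 2, 4, 5, 6, 7, 9, 11, 16}, so |A + A| = 12.
K = |A + A| / |A| = 12/5 (already in lowest terms) ≈ 2.4000.
Reference: AP of size 5 gives K = 9/5 ≈ 1.8000; a fully generic set of size 5 gives K ≈ 3.0000.

|A| = 5, |A + A| = 12, K = 12/5.


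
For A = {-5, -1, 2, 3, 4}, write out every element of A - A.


A - A = {a - a' : a, a' ∈ A}.
Compute a - a' for each ordered pair (a, a'):
a = -5: -5--5=0, -5--1=-4, -5-2=-7, -5-3=-8, -5-4=-9
a = -1: -1--5=4, -1--1=0, -1-2=-3, -1-3=-4, -1-4=-5
a = 2: 2--5=7, 2--1=3, 2-2=0, 2-3=-1, 2-4=-2
a = 3: 3--5=8, 3--1=4, 3-2=1, 3-3=0, 3-4=-1
a = 4: 4--5=9, 4--1=5, 4-2=2, 4-3=1, 4-4=0
Collecting distinct values (and noting 0 appears from a-a):
A - A = {-9, -8, -7, -5, -4, -3, -2, -1, 0, 1, 2, 3, 4, 5, 7, 8, 9}
|A - A| = 17

A - A = {-9, -8, -7, -5, -4, -3, -2, -1, 0, 1, 2, 3, 4, 5, 7, 8, 9}


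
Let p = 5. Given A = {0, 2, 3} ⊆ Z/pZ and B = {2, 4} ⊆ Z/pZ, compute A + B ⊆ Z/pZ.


Work in Z/5Z: reduce every sum a + b modulo 5.
Enumerate all 6 pairs:
a = 0: 0+2=2, 0+4=4
a = 2: 2+2=4, 2+4=1
a = 3: 3+2=0, 3+4=2
Distinct residues collected: {0, 1, 2, 4}
|A + B| = 4 (out of 5 total residues).

A + B = {0, 1, 2, 4}


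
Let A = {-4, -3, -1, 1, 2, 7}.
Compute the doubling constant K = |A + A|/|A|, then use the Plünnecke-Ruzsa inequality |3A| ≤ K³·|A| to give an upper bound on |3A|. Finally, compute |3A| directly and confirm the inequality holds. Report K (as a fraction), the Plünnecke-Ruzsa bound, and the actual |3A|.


|A| = 6.
Step 1: Compute A + A by enumerating all 36 pairs.
A + A = {-8, -7, -6, -5, -4, -3, -2, -1, 0, 1, 2, 3, 4, 6, 8, 9, 14}, so |A + A| = 17.
Step 2: Doubling constant K = |A + A|/|A| = 17/6 = 17/6 ≈ 2.8333.
Step 3: Plünnecke-Ruzsa gives |3A| ≤ K³·|A| = (2.8333)³ · 6 ≈ 136.4722.
Step 4: Compute 3A = A + A + A directly by enumerating all triples (a,b,c) ∈ A³; |3A| = 28.
Step 5: Check 28 ≤ 136.4722? Yes ✓.

K = 17/6, Plünnecke-Ruzsa bound K³|A| ≈ 136.4722, |3A| = 28, inequality holds.


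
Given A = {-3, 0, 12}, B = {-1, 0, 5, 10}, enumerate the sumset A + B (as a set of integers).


A + B = {a + b : a ∈ A, b ∈ B}.
Enumerate all |A|·|B| = 3·4 = 12 pairs (a, b) and collect distinct sums.
a = -3: -3+-1=-4, -3+0=-3, -3+5=2, -3+10=7
a = 0: 0+-1=-1, 0+0=0, 0+5=5, 0+10=10
a = 12: 12+-1=11, 12+0=12, 12+5=17, 12+10=22
Collecting distinct sums: A + B = {-4, -3, -1, 0, 2, 5, 7, 10, 11, 12, 17, 22}
|A + B| = 12

A + B = {-4, -3, -1, 0, 2, 5, 7, 10, 11, 12, 17, 22}


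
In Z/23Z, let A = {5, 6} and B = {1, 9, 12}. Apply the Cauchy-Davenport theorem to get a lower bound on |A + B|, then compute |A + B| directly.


Cauchy-Davenport: |A + B| ≥ min(p, |A| + |B| - 1) for A, B nonempty in Z/pZ.
|A| = 2, |B| = 3, p = 23.
CD lower bound = min(23, 2 + 3 - 1) = min(23, 4) = 4.
Compute A + B mod 23 directly:
a = 5: 5+1=6, 5+9=14, 5+12=17
a = 6: 6+1=7, 6+9=15, 6+12=18
A + B = {6, 7, 14, 15, 17, 18}, so |A + B| = 6.
Verify: 6 ≥ 4? Yes ✓.

CD lower bound = 4, actual |A + B| = 6.


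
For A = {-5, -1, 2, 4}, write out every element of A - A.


A - A = {a - a' : a, a' ∈ A}.
Compute a - a' for each ordered pair (a, a'):
a = -5: -5--5=0, -5--1=-4, -5-2=-7, -5-4=-9
a = -1: -1--5=4, -1--1=0, -1-2=-3, -1-4=-5
a = 2: 2--5=7, 2--1=3, 2-2=0, 2-4=-2
a = 4: 4--5=9, 4--1=5, 4-2=2, 4-4=0
Collecting distinct values (and noting 0 appears from a-a):
A - A = {-9, -7, -5, -4, -3, -2, 0, 2, 3, 4, 5, 7, 9}
|A - A| = 13

A - A = {-9, -7, -5, -4, -3, -2, 0, 2, 3, 4, 5, 7, 9}


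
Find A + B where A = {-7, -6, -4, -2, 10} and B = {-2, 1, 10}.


A + B = {a + b : a ∈ A, b ∈ B}.
Enumerate all |A|·|B| = 5·3 = 15 pairs (a, b) and collect distinct sums.
a = -7: -7+-2=-9, -7+1=-6, -7+10=3
a = -6: -6+-2=-8, -6+1=-5, -6+10=4
a = -4: -4+-2=-6, -4+1=-3, -4+10=6
a = -2: -2+-2=-4, -2+1=-1, -2+10=8
a = 10: 10+-2=8, 10+1=11, 10+10=20
Collecting distinct sums: A + B = {-9, -8, -6, -5, -4, -3, -1, 3, 4, 6, 8, 11, 20}
|A + B| = 13

A + B = {-9, -8, -6, -5, -4, -3, -1, 3, 4, 6, 8, 11, 20}


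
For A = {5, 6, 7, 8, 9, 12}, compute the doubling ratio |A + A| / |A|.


|A| = 6.
Compute A + A by enumerating all 36 pairs.
A + A = {10, 11, 12, 13, 14, 15, 16, 17, 18, 19, 20, 21, 24}, so |A + A| = 13.
K = |A + A| / |A| = 13/6 (already in lowest terms) ≈ 2.1667.
Reference: AP of size 6 gives K = 11/6 ≈ 1.8333; a fully generic set of size 6 gives K ≈ 3.5000.

|A| = 6, |A + A| = 13, K = 13/6.


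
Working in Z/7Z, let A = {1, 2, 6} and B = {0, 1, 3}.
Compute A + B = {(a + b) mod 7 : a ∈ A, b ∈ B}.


Work in Z/7Z: reduce every sum a + b modulo 7.
Enumerate all 9 pairs:
a = 1: 1+0=1, 1+1=2, 1+3=4
a = 2: 2+0=2, 2+1=3, 2+3=5
a = 6: 6+0=6, 6+1=0, 6+3=2
Distinct residues collected: {0, 1, 2, 3, 4, 5, 6}
|A + B| = 7 (out of 7 total residues).

A + B = {0, 1, 2, 3, 4, 5, 6}


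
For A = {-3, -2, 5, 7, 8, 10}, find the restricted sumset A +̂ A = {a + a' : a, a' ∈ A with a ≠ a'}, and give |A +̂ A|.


Restricted sumset: A +̂ A = {a + a' : a ∈ A, a' ∈ A, a ≠ a'}.
Equivalently, take A + A and drop any sum 2a that is achievable ONLY as a + a for a ∈ A (i.e. sums representable only with equal summands).
Enumerate pairs (a, a') with a < a' (symmetric, so each unordered pair gives one sum; this covers all a ≠ a'):
  -3 + -2 = -5
  -3 + 5 = 2
  -3 + 7 = 4
  -3 + 8 = 5
  -3 + 10 = 7
  -2 + 5 = 3
  -2 + 7 = 5
  -2 + 8 = 6
  -2 + 10 = 8
  5 + 7 = 12
  5 + 8 = 13
  5 + 10 = 15
  7 + 8 = 15
  7 + 10 = 17
  8 + 10 = 18
Collected distinct sums: {-5, 2, 3, 4, 5, 6, 7, 8, 12, 13, 15, 17, 18}
|A +̂ A| = 13
(Reference bound: |A +̂ A| ≥ 2|A| - 3 for |A| ≥ 2, with |A| = 6 giving ≥ 9.)

|A +̂ A| = 13


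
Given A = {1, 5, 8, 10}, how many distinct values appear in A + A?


A + A = {a + a' : a, a' ∈ A}; |A| = 4.
General bounds: 2|A| - 1 ≤ |A + A| ≤ |A|(|A|+1)/2, i.e. 7 ≤ |A + A| ≤ 10.
Lower bound 2|A|-1 is attained iff A is an arithmetic progression.
Enumerate sums a + a' for a ≤ a' (symmetric, so this suffices):
a = 1: 1+1=2, 1+5=6, 1+8=9, 1+10=11
a = 5: 5+5=10, 5+8=13, 5+10=15
a = 8: 8+8=16, 8+10=18
a = 10: 10+10=20
Distinct sums: {2, 6, 9, 10, 11, 13, 15, 16, 18, 20}
|A + A| = 10

|A + A| = 10


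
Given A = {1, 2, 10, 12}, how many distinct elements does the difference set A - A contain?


A - A = {a - a' : a, a' ∈ A}; |A| = 4.
Bounds: 2|A|-1 ≤ |A - A| ≤ |A|² - |A| + 1, i.e. 7 ≤ |A - A| ≤ 13.
Note: 0 ∈ A - A always (from a - a). The set is symmetric: if d ∈ A - A then -d ∈ A - A.
Enumerate nonzero differences d = a - a' with a > a' (then include -d):
Positive differences: {1, 2, 8, 9, 10, 11}
Full difference set: {0} ∪ (positive diffs) ∪ (negative diffs).
|A - A| = 1 + 2·6 = 13 (matches direct enumeration: 13).

|A - A| = 13


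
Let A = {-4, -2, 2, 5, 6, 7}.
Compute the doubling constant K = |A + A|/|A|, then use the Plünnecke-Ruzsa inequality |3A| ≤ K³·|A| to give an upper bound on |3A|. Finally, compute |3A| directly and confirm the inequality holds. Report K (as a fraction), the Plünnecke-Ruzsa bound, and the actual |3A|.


|A| = 6.
Step 1: Compute A + A by enumerating all 36 pairs.
A + A = {-8, -6, -4, -2, 0, 1, 2, 3, 4, 5, 7, 8, 9, 10, 11, 12, 13, 14}, so |A + A| = 18.
Step 2: Doubling constant K = |A + A|/|A| = 18/6 = 18/6 ≈ 3.0000.
Step 3: Plünnecke-Ruzsa gives |3A| ≤ K³·|A| = (3.0000)³ · 6 ≈ 162.0000.
Step 4: Compute 3A = A + A + A directly by enumerating all triples (a,b,c) ∈ A³; |3A| = 30.
Step 5: Check 30 ≤ 162.0000? Yes ✓.

K = 18/6, Plünnecke-Ruzsa bound K³|A| ≈ 162.0000, |3A| = 30, inequality holds.


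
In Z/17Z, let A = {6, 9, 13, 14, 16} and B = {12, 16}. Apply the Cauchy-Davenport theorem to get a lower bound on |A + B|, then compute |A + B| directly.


Cauchy-Davenport: |A + B| ≥ min(p, |A| + |B| - 1) for A, B nonempty in Z/pZ.
|A| = 5, |B| = 2, p = 17.
CD lower bound = min(17, 5 + 2 - 1) = min(17, 6) = 6.
Compute A + B mod 17 directly:
a = 6: 6+12=1, 6+16=5
a = 9: 9+12=4, 9+16=8
a = 13: 13+12=8, 13+16=12
a = 14: 14+12=9, 14+16=13
a = 16: 16+12=11, 16+16=15
A + B = {1, 4, 5, 8, 9, 11, 12, 13, 15}, so |A + B| = 9.
Verify: 9 ≥ 6? Yes ✓.

CD lower bound = 6, actual |A + B| = 9.


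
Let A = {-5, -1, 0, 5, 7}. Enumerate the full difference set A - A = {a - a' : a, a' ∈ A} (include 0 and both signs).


A - A = {a - a' : a, a' ∈ A}.
Compute a - a' for each ordered pair (a, a'):
a = -5: -5--5=0, -5--1=-4, -5-0=-5, -5-5=-10, -5-7=-12
a = -1: -1--5=4, -1--1=0, -1-0=-1, -1-5=-6, -1-7=-8
a = 0: 0--5=5, 0--1=1, 0-0=0, 0-5=-5, 0-7=-7
a = 5: 5--5=10, 5--1=6, 5-0=5, 5-5=0, 5-7=-2
a = 7: 7--5=12, 7--1=8, 7-0=7, 7-5=2, 7-7=0
Collecting distinct values (and noting 0 appears from a-a):
A - A = {-12, -10, -8, -7, -6, -5, -4, -2, -1, 0, 1, 2, 4, 5, 6, 7, 8, 10, 12}
|A - A| = 19

A - A = {-12, -10, -8, -7, -6, -5, -4, -2, -1, 0, 1, 2, 4, 5, 6, 7, 8, 10, 12}


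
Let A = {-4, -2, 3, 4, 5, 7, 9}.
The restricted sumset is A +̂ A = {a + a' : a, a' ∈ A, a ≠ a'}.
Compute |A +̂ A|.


Restricted sumset: A +̂ A = {a + a' : a ∈ A, a' ∈ A, a ≠ a'}.
Equivalently, take A + A and drop any sum 2a that is achievable ONLY as a + a for a ∈ A (i.e. sums representable only with equal summands).
Enumerate pairs (a, a') with a < a' (symmetric, so each unordered pair gives one sum; this covers all a ≠ a'):
  -4 + -2 = -6
  -4 + 3 = -1
  -4 + 4 = 0
  -4 + 5 = 1
  -4 + 7 = 3
  -4 + 9 = 5
  -2 + 3 = 1
  -2 + 4 = 2
  -2 + 5 = 3
  -2 + 7 = 5
  -2 + 9 = 7
  3 + 4 = 7
  3 + 5 = 8
  3 + 7 = 10
  3 + 9 = 12
  4 + 5 = 9
  4 + 7 = 11
  4 + 9 = 13
  5 + 7 = 12
  5 + 9 = 14
  7 + 9 = 16
Collected distinct sums: {-6, -1, 0, 1, 2, 3, 5, 7, 8, 9, 10, 11, 12, 13, 14, 16}
|A +̂ A| = 16
(Reference bound: |A +̂ A| ≥ 2|A| - 3 for |A| ≥ 2, with |A| = 7 giving ≥ 11.)

|A +̂ A| = 16


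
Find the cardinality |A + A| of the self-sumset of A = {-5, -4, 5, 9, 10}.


A + A = {a + a' : a, a' ∈ A}; |A| = 5.
General bounds: 2|A| - 1 ≤ |A + A| ≤ |A|(|A|+1)/2, i.e. 9 ≤ |A + A| ≤ 15.
Lower bound 2|A|-1 is attained iff A is an arithmetic progression.
Enumerate sums a + a' for a ≤ a' (symmetric, so this suffices):
a = -5: -5+-5=-10, -5+-4=-9, -5+5=0, -5+9=4, -5+10=5
a = -4: -4+-4=-8, -4+5=1, -4+9=5, -4+10=6
a = 5: 5+5=10, 5+9=14, 5+10=15
a = 9: 9+9=18, 9+10=19
a = 10: 10+10=20
Distinct sums: {-10, -9, -8, 0, 1, 4, 5, 6, 10, 14, 15, 18, 19, 20}
|A + A| = 14

|A + A| = 14


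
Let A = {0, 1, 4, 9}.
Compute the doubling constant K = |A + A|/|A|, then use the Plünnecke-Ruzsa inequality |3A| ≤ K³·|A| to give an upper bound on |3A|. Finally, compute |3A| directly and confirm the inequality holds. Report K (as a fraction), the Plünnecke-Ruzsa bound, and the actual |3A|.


|A| = 4.
Step 1: Compute A + A by enumerating all 16 pairs.
A + A = {0, 1, 2, 4, 5, 8, 9, 10, 13, 18}, so |A + A| = 10.
Step 2: Doubling constant K = |A + A|/|A| = 10/4 = 10/4 ≈ 2.5000.
Step 3: Plünnecke-Ruzsa gives |3A| ≤ K³·|A| = (2.5000)³ · 4 ≈ 62.5000.
Step 4: Compute 3A = A + A + A directly by enumerating all triples (a,b,c) ∈ A³; |3A| = 19.
Step 5: Check 19 ≤ 62.5000? Yes ✓.

K = 10/4, Plünnecke-Ruzsa bound K³|A| ≈ 62.5000, |3A| = 19, inequality holds.


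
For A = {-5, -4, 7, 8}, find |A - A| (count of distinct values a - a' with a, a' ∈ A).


A - A = {a - a' : a, a' ∈ A}; |A| = 4.
Bounds: 2|A|-1 ≤ |A - A| ≤ |A|² - |A| + 1, i.e. 7 ≤ |A - A| ≤ 13.
Note: 0 ∈ A - A always (from a - a). The set is symmetric: if d ∈ A - A then -d ∈ A - A.
Enumerate nonzero differences d = a - a' with a > a' (then include -d):
Positive differences: {1, 11, 12, 13}
Full difference set: {0} ∪ (positive diffs) ∪ (negative diffs).
|A - A| = 1 + 2·4 = 9 (matches direct enumeration: 9).

|A - A| = 9


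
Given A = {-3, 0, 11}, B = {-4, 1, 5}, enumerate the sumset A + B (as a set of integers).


A + B = {a + b : a ∈ A, b ∈ B}.
Enumerate all |A|·|B| = 3·3 = 9 pairs (a, b) and collect distinct sums.
a = -3: -3+-4=-7, -3+1=-2, -3+5=2
a = 0: 0+-4=-4, 0+1=1, 0+5=5
a = 11: 11+-4=7, 11+1=12, 11+5=16
Collecting distinct sums: A + B = {-7, -4, -2, 1, 2, 5, 7, 12, 16}
|A + B| = 9

A + B = {-7, -4, -2, 1, 2, 5, 7, 12, 16}


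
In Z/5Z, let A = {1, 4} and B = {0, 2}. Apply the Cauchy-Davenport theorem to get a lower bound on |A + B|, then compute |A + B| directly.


Cauchy-Davenport: |A + B| ≥ min(p, |A| + |B| - 1) for A, B nonempty in Z/pZ.
|A| = 2, |B| = 2, p = 5.
CD lower bound = min(5, 2 + 2 - 1) = min(5, 3) = 3.
Compute A + B mod 5 directly:
a = 1: 1+0=1, 1+2=3
a = 4: 4+0=4, 4+2=1
A + B = {1, 3, 4}, so |A + B| = 3.
Verify: 3 ≥ 3? Yes ✓.

CD lower bound = 3, actual |A + B| = 3.


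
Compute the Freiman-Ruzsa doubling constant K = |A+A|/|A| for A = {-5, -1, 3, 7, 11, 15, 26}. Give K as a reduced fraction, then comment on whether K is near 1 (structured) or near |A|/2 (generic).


|A| = 7.
Compute A + A by enumerating all 49 pairs.
A + A = {-10, -6, -2, 2, 6, 10, 14, 18, 21, 22, 25, 26, 29, 30, 33, 37, 41, 52}, so |A + A| = 18.
K = |A + A| / |A| = 18/7 (already in lowest terms) ≈ 2.5714.
Reference: AP of size 7 gives K = 13/7 ≈ 1.8571; a fully generic set of size 7 gives K ≈ 4.0000.

|A| = 7, |A + A| = 18, K = 18/7.


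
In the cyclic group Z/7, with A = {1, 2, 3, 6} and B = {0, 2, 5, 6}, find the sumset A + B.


Work in Z/7Z: reduce every sum a + b modulo 7.
Enumerate all 16 pairs:
a = 1: 1+0=1, 1+2=3, 1+5=6, 1+6=0
a = 2: 2+0=2, 2+2=4, 2+5=0, 2+6=1
a = 3: 3+0=3, 3+2=5, 3+5=1, 3+6=2
a = 6: 6+0=6, 6+2=1, 6+5=4, 6+6=5
Distinct residues collected: {0, 1, 2, 3, 4, 5, 6}
|A + B| = 7 (out of 7 total residues).

A + B = {0, 1, 2, 3, 4, 5, 6}


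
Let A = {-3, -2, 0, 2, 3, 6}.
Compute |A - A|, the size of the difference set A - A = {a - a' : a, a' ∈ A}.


A - A = {a - a' : a, a' ∈ A}; |A| = 6.
Bounds: 2|A|-1 ≤ |A - A| ≤ |A|² - |A| + 1, i.e. 11 ≤ |A - A| ≤ 31.
Note: 0 ∈ A - A always (from a - a). The set is symmetric: if d ∈ A - A then -d ∈ A - A.
Enumerate nonzero differences d = a - a' with a > a' (then include -d):
Positive differences: {1, 2, 3, 4, 5, 6, 8, 9}
Full difference set: {0} ∪ (positive diffs) ∪ (negative diffs).
|A - A| = 1 + 2·8 = 17 (matches direct enumeration: 17).

|A - A| = 17


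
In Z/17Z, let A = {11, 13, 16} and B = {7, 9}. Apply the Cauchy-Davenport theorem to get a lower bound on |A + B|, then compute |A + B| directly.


Cauchy-Davenport: |A + B| ≥ min(p, |A| + |B| - 1) for A, B nonempty in Z/pZ.
|A| = 3, |B| = 2, p = 17.
CD lower bound = min(17, 3 + 2 - 1) = min(17, 4) = 4.
Compute A + B mod 17 directly:
a = 11: 11+7=1, 11+9=3
a = 13: 13+7=3, 13+9=5
a = 16: 16+7=6, 16+9=8
A + B = {1, 3, 5, 6, 8}, so |A + B| = 5.
Verify: 5 ≥ 4? Yes ✓.

CD lower bound = 4, actual |A + B| = 5.


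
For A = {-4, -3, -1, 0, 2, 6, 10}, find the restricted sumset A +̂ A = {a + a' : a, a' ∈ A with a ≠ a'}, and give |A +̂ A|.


Restricted sumset: A +̂ A = {a + a' : a ∈ A, a' ∈ A, a ≠ a'}.
Equivalently, take A + A and drop any sum 2a that is achievable ONLY as a + a for a ∈ A (i.e. sums representable only with equal summands).
Enumerate pairs (a, a') with a < a' (symmetric, so each unordered pair gives one sum; this covers all a ≠ a'):
  -4 + -3 = -7
  -4 + -1 = -5
  -4 + 0 = -4
  -4 + 2 = -2
  -4 + 6 = 2
  -4 + 10 = 6
  -3 + -1 = -4
  -3 + 0 = -3
  -3 + 2 = -1
  -3 + 6 = 3
  -3 + 10 = 7
  -1 + 0 = -1
  -1 + 2 = 1
  -1 + 6 = 5
  -1 + 10 = 9
  0 + 2 = 2
  0 + 6 = 6
  0 + 10 = 10
  2 + 6 = 8
  2 + 10 = 12
  6 + 10 = 16
Collected distinct sums: {-7, -5, -4, -3, -2, -1, 1, 2, 3, 5, 6, 7, 8, 9, 10, 12, 16}
|A +̂ A| = 17
(Reference bound: |A +̂ A| ≥ 2|A| - 3 for |A| ≥ 2, with |A| = 7 giving ≥ 11.)

|A +̂ A| = 17


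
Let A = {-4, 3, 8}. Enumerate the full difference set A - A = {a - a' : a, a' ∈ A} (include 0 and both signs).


A - A = {a - a' : a, a' ∈ A}.
Compute a - a' for each ordered pair (a, a'):
a = -4: -4--4=0, -4-3=-7, -4-8=-12
a = 3: 3--4=7, 3-3=0, 3-8=-5
a = 8: 8--4=12, 8-3=5, 8-8=0
Collecting distinct values (and noting 0 appears from a-a):
A - A = {-12, -7, -5, 0, 5, 7, 12}
|A - A| = 7

A - A = {-12, -7, -5, 0, 5, 7, 12}


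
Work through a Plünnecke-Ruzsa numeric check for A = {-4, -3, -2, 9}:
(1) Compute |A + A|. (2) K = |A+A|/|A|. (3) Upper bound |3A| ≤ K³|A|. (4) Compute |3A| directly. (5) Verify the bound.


|A| = 4.
Step 1: Compute A + A by enumerating all 16 pairs.
A + A = {-8, -7, -6, -5, -4, 5, 6, 7, 18}, so |A + A| = 9.
Step 2: Doubling constant K = |A + A|/|A| = 9/4 = 9/4 ≈ 2.2500.
Step 3: Plünnecke-Ruzsa gives |3A| ≤ K³·|A| = (2.2500)³ · 4 ≈ 45.5625.
Step 4: Compute 3A = A + A + A directly by enumerating all triples (a,b,c) ∈ A³; |3A| = 16.
Step 5: Check 16 ≤ 45.5625? Yes ✓.

K = 9/4, Plünnecke-Ruzsa bound K³|A| ≈ 45.5625, |3A| = 16, inequality holds.


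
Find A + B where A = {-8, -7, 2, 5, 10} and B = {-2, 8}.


A + B = {a + b : a ∈ A, b ∈ B}.
Enumerate all |A|·|B| = 5·2 = 10 pairs (a, b) and collect distinct sums.
a = -8: -8+-2=-10, -8+8=0
a = -7: -7+-2=-9, -7+8=1
a = 2: 2+-2=0, 2+8=10
a = 5: 5+-2=3, 5+8=13
a = 10: 10+-2=8, 10+8=18
Collecting distinct sums: A + B = {-10, -9, 0, 1, 3, 8, 10, 13, 18}
|A + B| = 9

A + B = {-10, -9, 0, 1, 3, 8, 10, 13, 18}


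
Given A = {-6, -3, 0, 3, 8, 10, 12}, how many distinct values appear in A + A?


A + A = {a + a' : a, a' ∈ A}; |A| = 7.
General bounds: 2|A| - 1 ≤ |A + A| ≤ |A|(|A|+1)/2, i.e. 13 ≤ |A + A| ≤ 28.
Lower bound 2|A|-1 is attained iff A is an arithmetic progression.
Enumerate sums a + a' for a ≤ a' (symmetric, so this suffices):
a = -6: -6+-6=-12, -6+-3=-9, -6+0=-6, -6+3=-3, -6+8=2, -6+10=4, -6+12=6
a = -3: -3+-3=-6, -3+0=-3, -3+3=0, -3+8=5, -3+10=7, -3+12=9
a = 0: 0+0=0, 0+3=3, 0+8=8, 0+10=10, 0+12=12
a = 3: 3+3=6, 3+8=11, 3+10=13, 3+12=15
a = 8: 8+8=16, 8+10=18, 8+12=20
a = 10: 10+10=20, 10+12=22
a = 12: 12+12=24
Distinct sums: {-12, -9, -6, -3, 0, 2, 3, 4, 5, 6, 7, 8, 9, 10, 11, 12, 13, 15, 16, 18, 20, 22, 24}
|A + A| = 23

|A + A| = 23


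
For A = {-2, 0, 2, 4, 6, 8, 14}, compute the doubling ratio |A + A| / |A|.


|A| = 7.
Compute A + A by enumerating all 49 pairs.
A + A = {-4, -2, 0, 2, 4, 6, 8, 10, 12, 14, 16, 18, 20, 22, 28}, so |A + A| = 15.
K = |A + A| / |A| = 15/7 (already in lowest terms) ≈ 2.1429.
Reference: AP of size 7 gives K = 13/7 ≈ 1.8571; a fully generic set of size 7 gives K ≈ 4.0000.

|A| = 7, |A + A| = 15, K = 15/7.


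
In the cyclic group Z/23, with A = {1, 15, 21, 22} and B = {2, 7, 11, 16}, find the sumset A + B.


Work in Z/23Z: reduce every sum a + b modulo 23.
Enumerate all 16 pairs:
a = 1: 1+2=3, 1+7=8, 1+11=12, 1+16=17
a = 15: 15+2=17, 15+7=22, 15+11=3, 15+16=8
a = 21: 21+2=0, 21+7=5, 21+11=9, 21+16=14
a = 22: 22+2=1, 22+7=6, 22+11=10, 22+16=15
Distinct residues collected: {0, 1, 3, 5, 6, 8, 9, 10, 12, 14, 15, 17, 22}
|A + B| = 13 (out of 23 total residues).

A + B = {0, 1, 3, 5, 6, 8, 9, 10, 12, 14, 15, 17, 22}


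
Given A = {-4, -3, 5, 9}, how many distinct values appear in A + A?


A + A = {a + a' : a, a' ∈ A}; |A| = 4.
General bounds: 2|A| - 1 ≤ |A + A| ≤ |A|(|A|+1)/2, i.e. 7 ≤ |A + A| ≤ 10.
Lower bound 2|A|-1 is attained iff A is an arithmetic progression.
Enumerate sums a + a' for a ≤ a' (symmetric, so this suffices):
a = -4: -4+-4=-8, -4+-3=-7, -4+5=1, -4+9=5
a = -3: -3+-3=-6, -3+5=2, -3+9=6
a = 5: 5+5=10, 5+9=14
a = 9: 9+9=18
Distinct sums: {-8, -7, -6, 1, 2, 5, 6, 10, 14, 18}
|A + A| = 10

|A + A| = 10


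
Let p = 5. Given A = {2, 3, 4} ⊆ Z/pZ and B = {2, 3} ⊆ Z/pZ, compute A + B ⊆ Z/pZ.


Work in Z/5Z: reduce every sum a + b modulo 5.
Enumerate all 6 pairs:
a = 2: 2+2=4, 2+3=0
a = 3: 3+2=0, 3+3=1
a = 4: 4+2=1, 4+3=2
Distinct residues collected: {0, 1, 2, 4}
|A + B| = 4 (out of 5 total residues).

A + B = {0, 1, 2, 4}


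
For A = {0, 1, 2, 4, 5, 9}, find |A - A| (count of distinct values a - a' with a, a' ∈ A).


A - A = {a - a' : a, a' ∈ A}; |A| = 6.
Bounds: 2|A|-1 ≤ |A - A| ≤ |A|² - |A| + 1, i.e. 11 ≤ |A - A| ≤ 31.
Note: 0 ∈ A - A always (from a - a). The set is symmetric: if d ∈ A - A then -d ∈ A - A.
Enumerate nonzero differences d = a - a' with a > a' (then include -d):
Positive differences: {1, 2, 3, 4, 5, 7, 8, 9}
Full difference set: {0} ∪ (positive diffs) ∪ (negative diffs).
|A - A| = 1 + 2·8 = 17 (matches direct enumeration: 17).

|A - A| = 17


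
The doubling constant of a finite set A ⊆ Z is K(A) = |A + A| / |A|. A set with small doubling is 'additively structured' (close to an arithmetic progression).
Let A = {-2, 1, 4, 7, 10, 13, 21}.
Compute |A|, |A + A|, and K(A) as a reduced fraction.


|A| = 7.
Compute A + A by enumerating all 49 pairs.
A + A = {-4, -1, 2, 5, 8, 11, 14, 17, 19, 20, 22, 23, 25, 26, 28, 31, 34, 42}, so |A + A| = 18.
K = |A + A| / |A| = 18/7 (already in lowest terms) ≈ 2.5714.
Reference: AP of size 7 gives K = 13/7 ≈ 1.8571; a fully generic set of size 7 gives K ≈ 4.0000.

|A| = 7, |A + A| = 18, K = 18/7.


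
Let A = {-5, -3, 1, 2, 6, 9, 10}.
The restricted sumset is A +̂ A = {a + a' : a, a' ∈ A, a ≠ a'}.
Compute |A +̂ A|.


Restricted sumset: A +̂ A = {a + a' : a ∈ A, a' ∈ A, a ≠ a'}.
Equivalently, take A + A and drop any sum 2a that is achievable ONLY as a + a for a ∈ A (i.e. sums representable only with equal summands).
Enumerate pairs (a, a') with a < a' (symmetric, so each unordered pair gives one sum; this covers all a ≠ a'):
  -5 + -3 = -8
  -5 + 1 = -4
  -5 + 2 = -3
  -5 + 6 = 1
  -5 + 9 = 4
  -5 + 10 = 5
  -3 + 1 = -2
  -3 + 2 = -1
  -3 + 6 = 3
  -3 + 9 = 6
  -3 + 10 = 7
  1 + 2 = 3
  1 + 6 = 7
  1 + 9 = 10
  1 + 10 = 11
  2 + 6 = 8
  2 + 9 = 11
  2 + 10 = 12
  6 + 9 = 15
  6 + 10 = 16
  9 + 10 = 19
Collected distinct sums: {-8, -4, -3, -2, -1, 1, 3, 4, 5, 6, 7, 8, 10, 11, 12, 15, 16, 19}
|A +̂ A| = 18
(Reference bound: |A +̂ A| ≥ 2|A| - 3 for |A| ≥ 2, with |A| = 7 giving ≥ 11.)

|A +̂ A| = 18


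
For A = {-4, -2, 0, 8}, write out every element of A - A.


A - A = {a - a' : a, a' ∈ A}.
Compute a - a' for each ordered pair (a, a'):
a = -4: -4--4=0, -4--2=-2, -4-0=-4, -4-8=-12
a = -2: -2--4=2, -2--2=0, -2-0=-2, -2-8=-10
a = 0: 0--4=4, 0--2=2, 0-0=0, 0-8=-8
a = 8: 8--4=12, 8--2=10, 8-0=8, 8-8=0
Collecting distinct values (and noting 0 appears from a-a):
A - A = {-12, -10, -8, -4, -2, 0, 2, 4, 8, 10, 12}
|A - A| = 11

A - A = {-12, -10, -8, -4, -2, 0, 2, 4, 8, 10, 12}


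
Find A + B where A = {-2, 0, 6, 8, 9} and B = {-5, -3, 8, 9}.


A + B = {a + b : a ∈ A, b ∈ B}.
Enumerate all |A|·|B| = 5·4 = 20 pairs (a, b) and collect distinct sums.
a = -2: -2+-5=-7, -2+-3=-5, -2+8=6, -2+9=7
a = 0: 0+-5=-5, 0+-3=-3, 0+8=8, 0+9=9
a = 6: 6+-5=1, 6+-3=3, 6+8=14, 6+9=15
a = 8: 8+-5=3, 8+-3=5, 8+8=16, 8+9=17
a = 9: 9+-5=4, 9+-3=6, 9+8=17, 9+9=18
Collecting distinct sums: A + B = {-7, -5, -3, 1, 3, 4, 5, 6, 7, 8, 9, 14, 15, 16, 17, 18}
|A + B| = 16

A + B = {-7, -5, -3, 1, 3, 4, 5, 6, 7, 8, 9, 14, 15, 16, 17, 18}


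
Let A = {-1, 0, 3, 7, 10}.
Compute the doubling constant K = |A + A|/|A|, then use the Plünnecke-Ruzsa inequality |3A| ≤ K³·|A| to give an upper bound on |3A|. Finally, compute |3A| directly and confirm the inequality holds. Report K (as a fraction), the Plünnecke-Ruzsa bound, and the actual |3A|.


|A| = 5.
Step 1: Compute A + A by enumerating all 25 pairs.
A + A = {-2, -1, 0, 2, 3, 6, 7, 9, 10, 13, 14, 17, 20}, so |A + A| = 13.
Step 2: Doubling constant K = |A + A|/|A| = 13/5 = 13/5 ≈ 2.6000.
Step 3: Plünnecke-Ruzsa gives |3A| ≤ K³·|A| = (2.6000)³ · 5 ≈ 87.8800.
Step 4: Compute 3A = A + A + A directly by enumerating all triples (a,b,c) ∈ A³; |3A| = 25.
Step 5: Check 25 ≤ 87.8800? Yes ✓.

K = 13/5, Plünnecke-Ruzsa bound K³|A| ≈ 87.8800, |3A| = 25, inequality holds.


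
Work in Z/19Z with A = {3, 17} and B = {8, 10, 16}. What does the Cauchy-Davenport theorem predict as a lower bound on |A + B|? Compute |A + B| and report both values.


Cauchy-Davenport: |A + B| ≥ min(p, |A| + |B| - 1) for A, B nonempty in Z/pZ.
|A| = 2, |B| = 3, p = 19.
CD lower bound = min(19, 2 + 3 - 1) = min(19, 4) = 4.
Compute A + B mod 19 directly:
a = 3: 3+8=11, 3+10=13, 3+16=0
a = 17: 17+8=6, 17+10=8, 17+16=14
A + B = {0, 6, 8, 11, 13, 14}, so |A + B| = 6.
Verify: 6 ≥ 4? Yes ✓.

CD lower bound = 4, actual |A + B| = 6.


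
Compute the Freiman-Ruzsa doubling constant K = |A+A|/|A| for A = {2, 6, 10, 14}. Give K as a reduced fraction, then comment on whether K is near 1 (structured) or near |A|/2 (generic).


|A| = 4.
Compute A + A by enumerating all 16 pairs.
A + A = {4, 8, 12, 16, 20, 24, 28}, so |A + A| = 7.
K = |A + A| / |A| = 7/4 (already in lowest terms) ≈ 1.7500.
Reference: AP of size 4 gives K = 7/4 ≈ 1.7500; a fully generic set of size 4 gives K ≈ 2.5000.

|A| = 4, |A + A| = 7, K = 7/4.


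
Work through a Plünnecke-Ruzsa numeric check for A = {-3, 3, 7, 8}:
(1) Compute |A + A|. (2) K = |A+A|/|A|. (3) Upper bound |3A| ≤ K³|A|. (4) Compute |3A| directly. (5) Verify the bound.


|A| = 4.
Step 1: Compute A + A by enumerating all 16 pairs.
A + A = {-6, 0, 4, 5, 6, 10, 11, 14, 15, 16}, so |A + A| = 10.
Step 2: Doubling constant K = |A + A|/|A| = 10/4 = 10/4 ≈ 2.5000.
Step 3: Plünnecke-Ruzsa gives |3A| ≤ K³·|A| = (2.5000)³ · 4 ≈ 62.5000.
Step 4: Compute 3A = A + A + A directly by enumerating all triples (a,b,c) ∈ A³; |3A| = 19.
Step 5: Check 19 ≤ 62.5000? Yes ✓.

K = 10/4, Plünnecke-Ruzsa bound K³|A| ≈ 62.5000, |3A| = 19, inequality holds.


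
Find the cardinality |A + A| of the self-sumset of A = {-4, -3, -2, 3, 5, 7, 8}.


A + A = {a + a' : a, a' ∈ A}; |A| = 7.
General bounds: 2|A| - 1 ≤ |A + A| ≤ |A|(|A|+1)/2, i.e. 13 ≤ |A + A| ≤ 28.
Lower bound 2|A|-1 is attained iff A is an arithmetic progression.
Enumerate sums a + a' for a ≤ a' (symmetric, so this suffices):
a = -4: -4+-4=-8, -4+-3=-7, -4+-2=-6, -4+3=-1, -4+5=1, -4+7=3, -4+8=4
a = -3: -3+-3=-6, -3+-2=-5, -3+3=0, -3+5=2, -3+7=4, -3+8=5
a = -2: -2+-2=-4, -2+3=1, -2+5=3, -2+7=5, -2+8=6
a = 3: 3+3=6, 3+5=8, 3+7=10, 3+8=11
a = 5: 5+5=10, 5+7=12, 5+8=13
a = 7: 7+7=14, 7+8=15
a = 8: 8+8=16
Distinct sums: {-8, -7, -6, -5, -4, -1, 0, 1, 2, 3, 4, 5, 6, 8, 10, 11, 12, 13, 14, 15, 16}
|A + A| = 21

|A + A| = 21


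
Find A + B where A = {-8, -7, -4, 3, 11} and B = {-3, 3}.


A + B = {a + b : a ∈ A, b ∈ B}.
Enumerate all |A|·|B| = 5·2 = 10 pairs (a, b) and collect distinct sums.
a = -8: -8+-3=-11, -8+3=-5
a = -7: -7+-3=-10, -7+3=-4
a = -4: -4+-3=-7, -4+3=-1
a = 3: 3+-3=0, 3+3=6
a = 11: 11+-3=8, 11+3=14
Collecting distinct sums: A + B = {-11, -10, -7, -5, -4, -1, 0, 6, 8, 14}
|A + B| = 10

A + B = {-11, -10, -7, -5, -4, -1, 0, 6, 8, 14}


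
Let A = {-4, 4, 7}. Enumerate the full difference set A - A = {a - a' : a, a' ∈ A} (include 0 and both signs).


A - A = {a - a' : a, a' ∈ A}.
Compute a - a' for each ordered pair (a, a'):
a = -4: -4--4=0, -4-4=-8, -4-7=-11
a = 4: 4--4=8, 4-4=0, 4-7=-3
a = 7: 7--4=11, 7-4=3, 7-7=0
Collecting distinct values (and noting 0 appears from a-a):
A - A = {-11, -8, -3, 0, 3, 8, 11}
|A - A| = 7

A - A = {-11, -8, -3, 0, 3, 8, 11}


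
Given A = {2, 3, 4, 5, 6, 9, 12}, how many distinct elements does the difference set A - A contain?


A - A = {a - a' : a, a' ∈ A}; |A| = 7.
Bounds: 2|A|-1 ≤ |A - A| ≤ |A|² - |A| + 1, i.e. 13 ≤ |A - A| ≤ 43.
Note: 0 ∈ A - A always (from a - a). The set is symmetric: if d ∈ A - A then -d ∈ A - A.
Enumerate nonzero differences d = a - a' with a > a' (then include -d):
Positive differences: {1, 2, 3, 4, 5, 6, 7, 8, 9, 10}
Full difference set: {0} ∪ (positive diffs) ∪ (negative diffs).
|A - A| = 1 + 2·10 = 21 (matches direct enumeration: 21).

|A - A| = 21


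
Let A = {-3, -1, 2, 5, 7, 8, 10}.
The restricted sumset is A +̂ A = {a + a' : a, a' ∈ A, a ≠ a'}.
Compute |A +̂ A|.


Restricted sumset: A +̂ A = {a + a' : a ∈ A, a' ∈ A, a ≠ a'}.
Equivalently, take A + A and drop any sum 2a that is achievable ONLY as a + a for a ∈ A (i.e. sums representable only with equal summands).
Enumerate pairs (a, a') with a < a' (symmetric, so each unordered pair gives one sum; this covers all a ≠ a'):
  -3 + -1 = -4
  -3 + 2 = -1
  -3 + 5 = 2
  -3 + 7 = 4
  -3 + 8 = 5
  -3 + 10 = 7
  -1 + 2 = 1
  -1 + 5 = 4
  -1 + 7 = 6
  -1 + 8 = 7
  -1 + 10 = 9
  2 + 5 = 7
  2 + 7 = 9
  2 + 8 = 10
  2 + 10 = 12
  5 + 7 = 12
  5 + 8 = 13
  5 + 10 = 15
  7 + 8 = 15
  7 + 10 = 17
  8 + 10 = 18
Collected distinct sums: {-4, -1, 1, 2, 4, 5, 6, 7, 9, 10, 12, 13, 15, 17, 18}
|A +̂ A| = 15
(Reference bound: |A +̂ A| ≥ 2|A| - 3 for |A| ≥ 2, with |A| = 7 giving ≥ 11.)

|A +̂ A| = 15


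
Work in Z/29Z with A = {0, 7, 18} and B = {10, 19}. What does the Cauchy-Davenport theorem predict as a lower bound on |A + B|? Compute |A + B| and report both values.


Cauchy-Davenport: |A + B| ≥ min(p, |A| + |B| - 1) for A, B nonempty in Z/pZ.
|A| = 3, |B| = 2, p = 29.
CD lower bound = min(29, 3 + 2 - 1) = min(29, 4) = 4.
Compute A + B mod 29 directly:
a = 0: 0+10=10, 0+19=19
a = 7: 7+10=17, 7+19=26
a = 18: 18+10=28, 18+19=8
A + B = {8, 10, 17, 19, 26, 28}, so |A + B| = 6.
Verify: 6 ≥ 4? Yes ✓.

CD lower bound = 4, actual |A + B| = 6.


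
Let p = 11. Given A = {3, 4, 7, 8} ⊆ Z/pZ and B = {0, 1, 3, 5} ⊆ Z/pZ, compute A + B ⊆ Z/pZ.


Work in Z/11Z: reduce every sum a + b modulo 11.
Enumerate all 16 pairs:
a = 3: 3+0=3, 3+1=4, 3+3=6, 3+5=8
a = 4: 4+0=4, 4+1=5, 4+3=7, 4+5=9
a = 7: 7+0=7, 7+1=8, 7+3=10, 7+5=1
a = 8: 8+0=8, 8+1=9, 8+3=0, 8+5=2
Distinct residues collected: {0, 1, 2, 3, 4, 5, 6, 7, 8, 9, 10}
|A + B| = 11 (out of 11 total residues).

A + B = {0, 1, 2, 3, 4, 5, 6, 7, 8, 9, 10}


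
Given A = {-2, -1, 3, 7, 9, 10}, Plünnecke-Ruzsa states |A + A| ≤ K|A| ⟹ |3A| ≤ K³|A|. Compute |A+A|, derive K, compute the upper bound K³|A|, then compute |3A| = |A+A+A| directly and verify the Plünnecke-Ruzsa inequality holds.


|A| = 6.
Step 1: Compute A + A by enumerating all 36 pairs.
A + A = {-4, -3, -2, 1, 2, 5, 6, 7, 8, 9, 10, 12, 13, 14, 16, 17, 18, 19, 20}, so |A + A| = 19.
Step 2: Doubling constant K = |A + A|/|A| = 19/6 = 19/6 ≈ 3.1667.
Step 3: Plünnecke-Ruzsa gives |3A| ≤ K³·|A| = (3.1667)³ · 6 ≈ 190.5278.
Step 4: Compute 3A = A + A + A directly by enumerating all triples (a,b,c) ∈ A³; |3A| = 35.
Step 5: Check 35 ≤ 190.5278? Yes ✓.

K = 19/6, Plünnecke-Ruzsa bound K³|A| ≈ 190.5278, |3A| = 35, inequality holds.


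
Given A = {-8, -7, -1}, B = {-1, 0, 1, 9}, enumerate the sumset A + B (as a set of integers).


A + B = {a + b : a ∈ A, b ∈ B}.
Enumerate all |A|·|B| = 3·4 = 12 pairs (a, b) and collect distinct sums.
a = -8: -8+-1=-9, -8+0=-8, -8+1=-7, -8+9=1
a = -7: -7+-1=-8, -7+0=-7, -7+1=-6, -7+9=2
a = -1: -1+-1=-2, -1+0=-1, -1+1=0, -1+9=8
Collecting distinct sums: A + B = {-9, -8, -7, -6, -2, -1, 0, 1, 2, 8}
|A + B| = 10

A + B = {-9, -8, -7, -6, -2, -1, 0, 1, 2, 8}


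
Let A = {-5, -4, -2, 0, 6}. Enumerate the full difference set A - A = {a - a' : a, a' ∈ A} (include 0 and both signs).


A - A = {a - a' : a, a' ∈ A}.
Compute a - a' for each ordered pair (a, a'):
a = -5: -5--5=0, -5--4=-1, -5--2=-3, -5-0=-5, -5-6=-11
a = -4: -4--5=1, -4--4=0, -4--2=-2, -4-0=-4, -4-6=-10
a = -2: -2--5=3, -2--4=2, -2--2=0, -2-0=-2, -2-6=-8
a = 0: 0--5=5, 0--4=4, 0--2=2, 0-0=0, 0-6=-6
a = 6: 6--5=11, 6--4=10, 6--2=8, 6-0=6, 6-6=0
Collecting distinct values (and noting 0 appears from a-a):
A - A = {-11, -10, -8, -6, -5, -4, -3, -2, -1, 0, 1, 2, 3, 4, 5, 6, 8, 10, 11}
|A - A| = 19

A - A = {-11, -10, -8, -6, -5, -4, -3, -2, -1, 0, 1, 2, 3, 4, 5, 6, 8, 10, 11}
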